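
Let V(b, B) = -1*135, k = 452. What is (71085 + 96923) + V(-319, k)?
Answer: 167873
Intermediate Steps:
V(b, B) = -135
(71085 + 96923) + V(-319, k) = (71085 + 96923) - 135 = 168008 - 135 = 167873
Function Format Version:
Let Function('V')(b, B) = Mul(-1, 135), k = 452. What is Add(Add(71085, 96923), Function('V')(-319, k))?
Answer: 167873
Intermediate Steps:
Function('V')(b, B) = -135
Add(Add(71085, 96923), Function('V')(-319, k)) = Add(Add(71085, 96923), -135) = Add(168008, -135) = 167873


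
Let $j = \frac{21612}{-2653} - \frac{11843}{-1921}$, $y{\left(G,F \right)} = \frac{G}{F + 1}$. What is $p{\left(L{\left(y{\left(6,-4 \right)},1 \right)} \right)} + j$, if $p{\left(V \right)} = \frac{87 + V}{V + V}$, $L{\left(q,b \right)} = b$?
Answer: $\frac{214144999}{5096413} \approx 42.019$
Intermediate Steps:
$y{\left(G,F \right)} = \frac{G}{1 + F}$
$p{\left(V \right)} = \frac{87 + V}{2 V}$
$j = - \frac{10097173}{5096413}$ ($j = 21612 \left(- \frac{1}{2653}\right) - - \frac{11843}{1921} = - \frac{21612}{2653} + \frac{11843}{1921} = - \frac{10097173}{5096413} \approx -1.9812$)
$p{\left(L{\left(y{\left(6,-4 \right)},1 \right)} \right)} + j = \frac{87 + 1}{2 \cdot 1} - \frac{10097173}{5096413} = \frac{1}{2} \cdot 1 \cdot 88 - \frac{10097173}{5096413} = 44 - \frac{10097173}{5096413} = \frac{214144999}{5096413}$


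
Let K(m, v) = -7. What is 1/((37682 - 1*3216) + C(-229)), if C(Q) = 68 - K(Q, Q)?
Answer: 1/34541 ≈ 2.8951e-5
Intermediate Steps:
C(Q) = 75 (C(Q) = 68 - 1*(-7) = 68 + 7 = 75)
1/((37682 - 1*3216) + C(-229)) = 1/((37682 - 1*3216) + 75) = 1/((37682 - 3216) + 75) = 1/(34466 + 75) = 1/34541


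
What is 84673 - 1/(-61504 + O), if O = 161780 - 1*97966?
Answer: 195594629/2310 ≈ 84673.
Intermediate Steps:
O = 63814 (O = 161780 - 97966 = 63814)
84673 - 1/(-61504 + O) = 84673 - 1/(-61504 + 63814) = 84673 - 1/2310 = 195594629/2310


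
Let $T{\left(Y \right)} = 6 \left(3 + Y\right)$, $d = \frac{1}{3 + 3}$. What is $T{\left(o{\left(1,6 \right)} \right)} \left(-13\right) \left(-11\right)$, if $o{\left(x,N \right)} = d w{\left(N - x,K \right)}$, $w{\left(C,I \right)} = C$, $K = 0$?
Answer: $3289$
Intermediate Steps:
$d = \frac{1}{6} \approx 0.16667$
$o{\left(x,N \right)} = - \frac{x}{6} + \frac{N}{6}$ ($o{\left(x,N \right)} = \frac{N - x}{6} = - \frac{x}{6} + \frac{N}{6}$)
$T{\left(Y \right)} = 18 + 6 Y$
$T{\left(o{\left(1,6 \right)} \right)} \left(-13\right) \left(-11\right) = \left(18 + 6 \left(\left(- \frac{1}{6}\right) 1 + \frac{1}{6} \cdot 6\right)\right) \left(-13\right) \left(-11\right) = \left(18 + 6 \left(- \frac{1}{6} + 1\right)\right) \left(-13\right) \left(-11\right) = \left(18 + 6 \cdot \frac{5}{6}\right) \left(-13\right) \left(-11\right) = \left(18 + 5\right) \left(-13\right) \left(-11\right) = 23 \left(-13\right) \left(-11\right) = \left(-299\right) \left(-11\right) = 3289$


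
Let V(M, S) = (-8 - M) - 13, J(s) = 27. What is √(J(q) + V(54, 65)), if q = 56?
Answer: 4*I*√3 ≈ 6.9282*I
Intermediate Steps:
V(M, S) = -21 - M
√(J(q) + V(54, 65)) = √(27 + (-21 - 1*54)) = √(27 + (-21 - 54)) = √(27 - 75) = √(-48) = 4*I*√3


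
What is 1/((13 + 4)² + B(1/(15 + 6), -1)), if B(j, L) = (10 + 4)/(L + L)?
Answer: 1/282 ≈ 0.0035461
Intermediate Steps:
B(j, L) = 7/L (B(j, L) = 14/((2*L)) = 14*(1/(2*L)) = 7/L)
1/((13 + 4)² + B(1/(15 + 6), -1)) = 1/((13 + 4)² + 7/(-1)) = 1/(17² + 7*(-1)) = 1/(289 - 7) = 1/282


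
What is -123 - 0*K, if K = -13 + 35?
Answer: -123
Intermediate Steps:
K = 22
-123 - 0*K = -123 - 0*22 = -123 - 1*0 = -123 + 0 = -123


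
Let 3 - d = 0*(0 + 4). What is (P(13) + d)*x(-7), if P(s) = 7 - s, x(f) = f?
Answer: 21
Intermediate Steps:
d = 3 (d = 3 - 0*(0 + 4) = 3 - 0*4 = 3 - 1*0 = 3 + 0 = 3)
(P(13) + d)*x(-7) = ((7 - 1*13) + 3)*(-7) = ((7 - 13) + 3)*(-7) = (-6 + 3)*(-7) = -3*(-7) = 21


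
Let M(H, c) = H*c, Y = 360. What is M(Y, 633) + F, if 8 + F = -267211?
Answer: -39339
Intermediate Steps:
F = -267219 (F = -8 - 267211 = -267219)
M(Y, 633) + F = 360*633 - 267219 = 227880 - 267219 = -39339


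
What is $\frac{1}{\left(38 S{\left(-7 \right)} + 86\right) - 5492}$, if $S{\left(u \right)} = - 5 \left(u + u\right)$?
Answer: $- \frac{1}{2746} \approx -0.00036417$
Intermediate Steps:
$S{\left(u \right)} = - 10 u$ ($S{\left(u \right)} = - 5 \cdot 2 u = - 10 u$)
$\frac{1}{\left(38 S{\left(-7 \right)} + 86\right) - 5492} = \frac{1}{\left(38 \left(\left(-10\right) \left(-7\right)\right) + 86\right) - 5492} = \frac{1}{\left(38 \cdot 70 + 86\right) - 5492} = \frac{1}{\left(2660 + 86\right) - 5492} = \frac{1}{2746 - 5492} = \frac{1}{-2746} = - \frac{1}{2746}$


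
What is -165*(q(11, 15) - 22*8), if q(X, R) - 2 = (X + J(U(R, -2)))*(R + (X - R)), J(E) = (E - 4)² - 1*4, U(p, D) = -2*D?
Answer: 16005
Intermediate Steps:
J(E) = -4 + (-4 + E)² (J(E) = (-4 + E)² - 4 = -4 + (-4 + E)²)
q(X, R) = 2 + X*(-4 + X) (q(X, R) = 2 + (X + (-4 + (-4 - 2*(-2))²))*(R + (X - R)) = 2 + (X + (-4 + (-4 + 4)²))*X = 2 + (X + (-4 + 0²))*X = 2 + (X + (-4 + 0))*X = 2 + (X - 4)*X = 2 + (-4 + X)*X = 2 + X*(-4 + X))
-165*(q(11, 15) - 22*8) = -165*((2 + 11² - 4*11) - 22*8) = -165*((2 + 121 - 44) - 176) = -165*(79 - 176) = -165*(-97) = 16005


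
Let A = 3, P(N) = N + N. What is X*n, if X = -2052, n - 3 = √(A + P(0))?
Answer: -6156 - 2052*√3 ≈ -9710.2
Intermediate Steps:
P(N) = 2*N
n = 3 + √3 (n = 3 + √(3 + 2*0) = 3 + √(3 + 0) = 3 + √3 ≈ 4.7320)
X*n = -2052*(3 + √3) = -6156 - 2052*√3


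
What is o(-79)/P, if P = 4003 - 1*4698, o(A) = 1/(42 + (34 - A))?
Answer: -1/107725 ≈ -9.2829e-6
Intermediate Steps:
o(A) = 1/(76 - A)
P = -695 (P = 4003 - 4698 = -695)
o(-79)/P = -1/(-76 - 79)/(-695) = -1/(-155)*(-1/695) = -1*(-1/155)*(-1/695) = (1/155)*(-1/695) = -1/107725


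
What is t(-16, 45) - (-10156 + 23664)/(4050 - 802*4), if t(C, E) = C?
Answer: -13490/421 ≈ -32.043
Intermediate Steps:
t(-16, 45) - (-10156 + 23664)/(4050 - 802*4) = -16 - (-10156 + 23664)/(4050 - 802*4) = -16 - 13508/(4050 - 3208) = -16 - 13508/842 = -16 - 1*6754/421 = -16 - 6754/421 = -13490/421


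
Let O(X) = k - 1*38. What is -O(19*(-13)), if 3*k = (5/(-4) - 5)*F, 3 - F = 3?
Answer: 38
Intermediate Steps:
F = 0 (F = 3 - 1*3 = 3 - 3 = 0)
k = 0 (k = ((5/(-4) - 5)*0)/3 = ((5*(-¼) - 5)*0)/3 = ((-5/4 - 5)*0)/3 = (-25/4*0)/3 = (⅓)*0 = 0)
O(X) = -38 (O(X) = 0 - 1*38 = 0 - 38 = -38)
-O(19*(-13)) = -1*(-38) = 38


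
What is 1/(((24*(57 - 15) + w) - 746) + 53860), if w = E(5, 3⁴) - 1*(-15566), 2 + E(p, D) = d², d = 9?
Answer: 1/69767 ≈ 1.4333e-5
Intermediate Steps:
E(p, D) = 79 (E(p, D) = -2 + 9² = -2 + 81 = 79)
w = 15645 (w = 79 - 1*(-15566) = 79 + 15566 = 15645)
1/(((24*(57 - 15) + w) - 746) + 53860) = 1/(((24*(57 - 15) + 15645) - 746) + 53860) = 1/(((24*42 + 15645) - 746) + 53860) = 1/(((1008 + 15645) - 746) + 53860) = 1/((16653 - 746) + 53860) = 1/(15907 + 53860) = 1/69767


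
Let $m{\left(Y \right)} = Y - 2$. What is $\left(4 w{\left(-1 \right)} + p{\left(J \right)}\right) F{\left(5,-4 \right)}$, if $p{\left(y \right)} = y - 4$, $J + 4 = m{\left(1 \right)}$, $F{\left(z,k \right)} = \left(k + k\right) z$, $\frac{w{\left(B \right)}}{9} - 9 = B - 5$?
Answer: $-3960$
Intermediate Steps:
$w{\left(B \right)} = 36 + 9 B$ ($w{\left(B \right)} = 81 + 9 \left(B - 5\right) = 81 + 9 \left(-5 + B\right) = 81 + \left(-45 + 9 B\right) = 36 + 9 B$)
$F{\left(z,k \right)} = 2 k z$
$m{\left(Y \right)} = -2 + Y$ ($m{\left(Y \right)} = Y - 2 = -2 + Y$)
$J = -5$ ($J = -4 + \left(-2 + 1\right) = -4 - 1 = -5$)
$p{\left(y \right)} = -4 + y$
$\left(4 w{\left(-1 \right)} + p{\left(J \right)}\right) F{\left(5,-4 \right)} = \left(4 \left(36 + 9 \left(-1\right)\right) - 9\right) 2 \left(-4\right) 5 = \left(4 \left(36 - 9\right) - 9\right) \left(-40\right) = \left(4 \cdot 27 - 9\right) \left(-40\right) = \left(108 - 9\right) \left(-40\right) = 99 \left(-40\right) = -3960$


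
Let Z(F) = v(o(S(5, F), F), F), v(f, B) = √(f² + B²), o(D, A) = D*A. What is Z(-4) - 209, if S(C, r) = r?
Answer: -209 + 4*√17 ≈ -192.51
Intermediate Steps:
o(D, A) = A*D
v(f, B) = √(B² + f²)
Z(F) = √(F² + F⁴) (Z(F) = √(F² + (F*F)²) = √(F² + (F²)²) = √(F² + F⁴))
Z(-4) - 209 = √((-4)² + (-4)⁴) - 209 = √(16 + 256) - 209 = √272 - 209 = 4*√17 - 209 = -209 + 4*√17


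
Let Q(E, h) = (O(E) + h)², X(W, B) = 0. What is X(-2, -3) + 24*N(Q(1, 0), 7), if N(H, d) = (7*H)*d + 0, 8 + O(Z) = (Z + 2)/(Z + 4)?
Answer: 1609944/25 ≈ 64398.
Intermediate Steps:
O(Z) = -8 + (2 + Z)/(4 + Z) (O(Z) = -8 + (Z + 2)/(Z + 4) = -8 + (2 + Z)/(4 + Z))
Q(E, h) = (h + (-30 - 7*E)/(4 + E))² (Q(E, h) = ((-30 - 7*E)/(4 + E) + h)² = (h + (-30 - 7*E)/(4 + E))²)
N(H, d) = 7*H*d (N(H, d) = 7*H*d + 0 = 7*H*d)
X(-2, -3) + 24*N(Q(1, 0), 7) = 0 + 24*(7*((-30 - 7*1 + 0*(4 + 1))²/(4 + 1)²)*7) = 0 + 24*(7*((-30 - 7 + 0*5)²/5²)*7) = 0 + 24*(7*((-30 - 7 + 0)²/25)*7) = 0 + 24*(7*((1/25)*(-37)²)*7) = 0 + 24*(7*((1/25)*1369)*7) = 0 + 24*(7*(1369/25)*7) = 0 + 24*(67081/25) = 0 + 1609944/25 = 1609944/25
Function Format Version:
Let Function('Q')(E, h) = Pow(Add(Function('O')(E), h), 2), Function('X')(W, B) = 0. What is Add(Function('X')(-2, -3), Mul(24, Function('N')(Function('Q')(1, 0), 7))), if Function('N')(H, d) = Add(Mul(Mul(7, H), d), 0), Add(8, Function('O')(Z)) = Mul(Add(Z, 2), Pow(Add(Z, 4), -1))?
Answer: Rational(1609944, 25) ≈ 64398.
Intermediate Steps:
Function('O')(Z) = Add(-8, Mul(Pow(Add(4, Z), -1), Add(2, Z))) (Function('O')(Z) = Add(-8, Mul(Add(Z, 2), Pow(Add(Z, 4), -1))) = Add(-8, Mul(Add(2, Z), Pow(Add(4, Z), -1))) = Add(-8, Mul(Pow(Add(4, Z), -1), Add(2, Z))))
Function('Q')(E, h) = Pow(Add(h, Mul(Pow(Add(4, E), -1), Add(-30, Mul(-7, E)))), 2) (Function('Q')(E, h) = Pow(Add(Mul(Pow(Add(4, E), -1), Add(-30, Mul(-7, E))), h), 2) = Pow(Add(h, Mul(Pow(Add(4, E), -1), Add(-30, Mul(-7, E)))), 2))
Function('N')(H, d) = Mul(7, H, d) (Function('N')(H, d) = Add(Mul(7, H, d), 0) = Mul(7, H, d))
Add(Function('X')(-2, -3), Mul(24, Function('N')(Function('Q')(1, 0), 7))) = Add(0, Mul(24, Mul(7, Mul(Pow(Add(4, 1), -2), Pow(Add(-30, Mul(-7, 1), Mul(0, Add(4, 1))), 2)), 7))) = Add(0, Mul(24, Mul(7, Mul(Pow(5, -2), Pow(Add(-30, -7, Mul(0, 5)), 2)), 7))) = Add(0, Mul(24, Mul(7, Mul(Rational(1, 25), Pow(Add(-30, -7, 0), 2)), 7))) = Add(0, Mul(24, Mul(7, Mul(Rational(1, 25), Pow(-37, 2)), 7))) = Add(0, Mul(24, Mul(7, Mul(Rational(1, 25), 1369), 7))) = Add(0, Mul(24, Mul(7, Rational(1369, 25), 7))) = Add(0, Mul(24, Rational(67081, 25))) = Add(0, Rational(1609944, 25)) = Rational(1609944, 25)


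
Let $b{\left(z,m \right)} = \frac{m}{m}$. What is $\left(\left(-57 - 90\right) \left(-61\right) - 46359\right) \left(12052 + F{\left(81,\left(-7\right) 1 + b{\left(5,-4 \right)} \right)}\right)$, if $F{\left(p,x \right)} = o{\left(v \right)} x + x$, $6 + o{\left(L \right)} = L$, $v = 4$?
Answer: $-450872736$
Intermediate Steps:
$o{\left(L \right)} = -6 + L$
$b{\left(z,m \right)} = 1$
$F{\left(p,x \right)} = - x$ ($F{\left(p,x \right)} = \left(-6 + 4\right) x + x = - 2 x + x = - x$)
$\left(\left(-57 - 90\right) \left(-61\right) - 46359\right) \left(12052 + F{\left(81,\left(-7\right) 1 + b{\left(5,-4 \right)} \right)}\right) = \left(\left(-57 - 90\right) \left(-61\right) - 46359\right) \left(12052 - \left(\left(-7\right) 1 + 1\right)\right) = \left(\left(-147\right) \left(-61\right) - 46359\right) \left(12052 - \left(-7 + 1\right)\right) = \left(8967 - 46359\right) \left(12052 - -6\right) = - 37392 \left(12052 + 6\right) = \left(-37392\right) 12058 = -450872736$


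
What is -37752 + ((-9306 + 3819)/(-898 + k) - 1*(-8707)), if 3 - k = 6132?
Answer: -204093728/7027 ≈ -29044.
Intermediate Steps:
k = -6129 (k = 3 - 1*6132 = 3 - 6132 = -6129)
-37752 + ((-9306 + 3819)/(-898 + k) - 1*(-8707)) = -37752 + ((-9306 + 3819)/(-898 - 6129) - 1*(-8707)) = -37752 + (-5487/(-7027) + 8707) = -37752 + (-5487*(-1/7027) + 8707) = -37752 + (5487/7027 + 8707) = -37752 + 61189576/7027 = -204093728/7027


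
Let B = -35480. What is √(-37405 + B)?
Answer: I*√72885 ≈ 269.97*I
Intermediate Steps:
√(-37405 + B) = √(-37405 - 35480) = √(-72885) = I*√72885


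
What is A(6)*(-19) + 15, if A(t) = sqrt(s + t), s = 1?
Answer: 15 - 19*sqrt(7) ≈ -35.269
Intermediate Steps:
A(t) = sqrt(1 + t)
A(6)*(-19) + 15 = sqrt(1 + 6)*(-19) + 15 = sqrt(7)*(-19) + 15 = -19*sqrt(7) + 15 = 15 - 19*sqrt(7)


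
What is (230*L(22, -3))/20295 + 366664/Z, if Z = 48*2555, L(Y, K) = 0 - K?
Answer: 6968581/2304610 ≈ 3.0238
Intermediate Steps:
L(Y, K) = -K
Z = 122640
(230*L(22, -3))/20295 + 366664/Z = (230*(-1*(-3)))/20295 + 366664/122640 = (230*3)*(1/20295) + 366664*(1/122640) = 690*(1/20295) + 45833/15330 = 46/1353 + 45833/15330 = 6968581/2304610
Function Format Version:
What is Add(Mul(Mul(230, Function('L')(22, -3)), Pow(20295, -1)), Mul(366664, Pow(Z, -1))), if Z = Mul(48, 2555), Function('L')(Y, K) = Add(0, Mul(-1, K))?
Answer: Rational(6968581, 2304610) ≈ 3.0238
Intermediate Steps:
Function('L')(Y, K) = Mul(-1, K)
Z = 122640
Add(Mul(Mul(230, Function('L')(22, -3)), Pow(20295, -1)), Mul(366664, Pow(Z, -1))) = Add(Mul(Mul(230, Mul(-1, -3)), Pow(20295, -1)), Mul(366664, Pow(122640, -1))) = Add(Mul(Mul(230, 3), Rational(1, 20295)), Mul(366664, Rational(1, 122640))) = Add(Mul(690, Rational(1, 20295)), Rational(45833, 15330)) = Add(Rational(46, 1353), Rational(45833, 15330)) = Rational(6968581, 2304610)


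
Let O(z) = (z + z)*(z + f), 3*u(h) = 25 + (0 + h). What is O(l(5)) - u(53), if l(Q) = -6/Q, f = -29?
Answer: 1162/25 ≈ 46.480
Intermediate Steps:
u(h) = 25/3 + h/3 (u(h) = (25 + (0 + h))/3 = (25 + h)/3 = 25/3 + h/3)
O(z) = 2*z*(-29 + z) (O(z) = (z + z)*(z - 29) = (2*z)*(-29 + z) = 2*z*(-29 + z))
O(l(5)) - u(53) = 2*(-6/5)*(-29 - 6/5) - (25/3 + (⅓)*53) = 2*(-6*⅕)*(-29 - 6*⅕) - (25/3 + 53/3) = 2*(-6/5)*(-29 - 6/5) - 1*26 = 2*(-6/5)*(-151/5) - 26 = 1812/25 - 26 = 1162/25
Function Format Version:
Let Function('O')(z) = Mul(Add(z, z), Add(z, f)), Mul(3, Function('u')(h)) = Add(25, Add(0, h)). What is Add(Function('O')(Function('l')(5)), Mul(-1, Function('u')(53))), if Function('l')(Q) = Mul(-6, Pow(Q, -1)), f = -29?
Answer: Rational(1162, 25) ≈ 46.480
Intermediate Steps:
Function('u')(h) = Add(Rational(25, 3), Mul(Rational(1, 3), h)) (Function('u')(h) = Mul(Rational(1, 3), Add(25, Add(0, h))) = Mul(Rational(1, 3), Add(25, h)) = Add(Rational(25, 3), Mul(Rational(1, 3), h)))
Function('O')(z) = Mul(2, z, Add(-29, z)) (Function('O')(z) = Mul(Add(z, z), Add(z, -29)) = Mul(Mul(2, z), Add(-29, z)) = Mul(2, z, Add(-29, z)))
Add(Function('O')(Function('l')(5)), Mul(-1, Function('u')(53))) = Add(Mul(2, Mul(-6, Pow(5, -1)), Add(-29, Mul(-6, Pow(5, -1)))), Mul(-1, Add(Rational(25, 3), Mul(Rational(1, 3), 53)))) = Add(Mul(2, Mul(-6, Rational(1, 5)), Add(-29, Mul(-6, Rational(1, 5)))), Mul(-1, Add(Rational(25, 3), Rational(53, 3)))) = Add(Mul(2, Rational(-6, 5), Add(-29, Rational(-6, 5))), Mul(-1, 26)) = Add(Mul(2, Rational(-6, 5), Rational(-151, 5)), -26) = Add(Rational(1812, 25), -26) = Rational(1162, 25)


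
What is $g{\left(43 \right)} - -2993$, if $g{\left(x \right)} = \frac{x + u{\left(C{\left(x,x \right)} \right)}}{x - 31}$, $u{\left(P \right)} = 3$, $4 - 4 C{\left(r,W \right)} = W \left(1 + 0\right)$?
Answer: $\frac{17981}{6} \approx 2996.8$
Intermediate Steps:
$C{\left(r,W \right)} = 1 - \frac{W}{4}$ ($C{\left(r,W \right)} = 1 - \frac{W \left(1 + 0\right)}{4} = 1 - \frac{W 1}{4} = 1 - \frac{W}{4}$)
$g{\left(x \right)} = \frac{3 + x}{-31 + x}$ ($g{\left(x \right)} = \frac{x + 3}{x - 31} = \frac{3 + x}{-31 + x}$)
$g{\left(43 \right)} - -2993 = \frac{3 + 43}{-31 + 43} - -2993 = \frac{1}{12} \cdot 46 + 2993 = \frac{23}{6} + 2993 = \frac{17981}{6}$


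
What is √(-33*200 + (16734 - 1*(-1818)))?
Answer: 12*√83 ≈ 109.33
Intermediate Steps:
√(-33*200 + (16734 - 1*(-1818))) = √(-6600 + (16734 + 1818)) = √(-6600 + 18552) = √11952 = 12*√83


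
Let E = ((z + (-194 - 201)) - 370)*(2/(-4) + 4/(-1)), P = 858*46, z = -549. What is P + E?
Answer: 45381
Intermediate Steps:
P = 39468
E = 5913 (E = ((-549 + (-194 - 201)) - 370)*(2/(-4) + 4/(-1)) = ((-549 - 395) - 370)*(2*(-1/4) + 4*(-1)) = (-944 - 370)*(-1/2 - 4) = -1314*(-9/2) = 5913)
P + E = 39468 + 5913 = 45381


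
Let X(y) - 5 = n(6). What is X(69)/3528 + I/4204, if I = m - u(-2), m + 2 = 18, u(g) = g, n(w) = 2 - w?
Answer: 16927/3707928 ≈ 0.0045651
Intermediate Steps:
X(y) = 1 (X(y) = 5 + (2 - 1*6) = 5 + (2 - 6) = 5 - 4 = 1)
m = 16 (m = -2 + 18 = 16)
I = 18 (I = 16 - 1*(-2) = 16 + 2 = 18)
X(69)/3528 + I/4204 = 1/3528 + 18/4204 = 1*(1/3528) + 18*(1/4204) = 1/3528 + 9/2102 = 16927/3707928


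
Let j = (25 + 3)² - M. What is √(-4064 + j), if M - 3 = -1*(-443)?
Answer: 9*I*√46 ≈ 61.041*I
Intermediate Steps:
M = 446 (M = 3 - 1*(-443) = 3 + 443 = 446)
j = 338 (j = (25 + 3)² - 1*446 = 28² - 446 = 784 - 446 = 338)
√(-4064 + j) = √(-4064 + 338) = √(-3726) = 9*I*√46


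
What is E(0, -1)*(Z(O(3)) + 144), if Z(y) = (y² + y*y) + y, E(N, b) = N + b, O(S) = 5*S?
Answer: -609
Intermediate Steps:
Z(y) = y + 2*y² (Z(y) = (y² + y²) + y = 2*y² + y = y + 2*y²)
E(0, -1)*(Z(O(3)) + 144) = (0 - 1)*((5*3)*(1 + 2*(5*3)) + 144) = -(15*(1 + 2*15) + 144) = -(15*(1 + 30) + 144) = -(15*31 + 144) = -(465 + 144) = -1*609 = -609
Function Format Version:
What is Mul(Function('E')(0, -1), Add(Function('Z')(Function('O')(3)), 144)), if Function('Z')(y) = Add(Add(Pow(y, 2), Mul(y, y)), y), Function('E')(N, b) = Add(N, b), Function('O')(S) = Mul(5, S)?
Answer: -609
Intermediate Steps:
Function('Z')(y) = Add(y, Mul(2, Pow(y, 2))) (Function('Z')(y) = Add(Add(Pow(y, 2), Pow(y, 2)), y) = Add(Mul(2, Pow(y, 2)), y) = Add(y, Mul(2, Pow(y, 2))))
Mul(Function('E')(0, -1), Add(Function('Z')(Function('O')(3)), 144)) = Mul(Add(0, -1), Add(Mul(Mul(5, 3), Add(1, Mul(2, Mul(5, 3)))), 144)) = Mul(-1, Add(Mul(15, Add(1, Mul(2, 15))), 144)) = Mul(-1, Add(Mul(15, Add(1, 30)), 144)) = Mul(-1, Add(Mul(15, 31), 144)) = Mul(-1, Add(465, 144)) = Mul(-1, 609) = -609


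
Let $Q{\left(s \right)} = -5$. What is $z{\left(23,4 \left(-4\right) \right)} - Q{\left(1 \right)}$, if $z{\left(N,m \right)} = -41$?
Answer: $-36$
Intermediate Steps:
$z{\left(23,4 \left(-4\right) \right)} - Q{\left(1 \right)} = -41 - -5 = -41 + 5 = -36$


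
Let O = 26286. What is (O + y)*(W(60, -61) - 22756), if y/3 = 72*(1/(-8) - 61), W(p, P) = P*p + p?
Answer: -344815548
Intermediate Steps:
W(p, P) = p + P*p
y = -13203 (y = 3*(72*(1/(-8) - 61)) = 3*(72*(-⅛ - 61)) = 3*(72*(-489/8)) = 3*(-4401) = -13203)
(O + y)*(W(60, -61) - 22756) = (26286 - 13203)*(60*(1 - 61) - 22756) = 13083*(60*(-60) - 22756) = 13083*(-3600 - 22756) = 13083*(-26356) = -344815548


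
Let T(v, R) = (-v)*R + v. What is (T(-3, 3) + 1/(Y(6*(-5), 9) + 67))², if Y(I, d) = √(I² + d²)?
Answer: 222922103/6153032 - 63345*√109/6153032 ≈ 36.122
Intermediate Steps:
T(v, R) = v - R*v (T(v, R) = -R*v + v = v - R*v)
(T(-3, 3) + 1/(Y(6*(-5), 9) + 67))² = (-3*(1 - 1*3) + 1/(√((6*(-5))² + 9²) + 67))² = (-3*(1 - 3) + 1/(√((-30)² + 81) + 67))² = (-3*(-2) + 1/(√(900 + 81) + 67))² = (6 + 1/(√981 + 67))² = (6 + 1/(3*√109 + 67))² = (6 + 1/(67 + 3*√109))²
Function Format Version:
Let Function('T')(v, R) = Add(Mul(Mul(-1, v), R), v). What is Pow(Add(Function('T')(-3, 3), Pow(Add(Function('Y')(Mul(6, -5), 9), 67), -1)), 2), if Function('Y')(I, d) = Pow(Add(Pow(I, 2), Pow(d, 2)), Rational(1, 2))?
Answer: Add(Rational(222922103, 6153032), Mul(Rational(-63345, 6153032), Pow(109, Rational(1, 2)))) ≈ 36.122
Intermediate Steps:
Function('T')(v, R) = Add(v, Mul(-1, R, v)) (Function('T')(v, R) = Add(Mul(-1, R, v), v) = Add(v, Mul(-1, R, v)))
Pow(Add(Function('T')(-3, 3), Pow(Add(Function('Y')(Mul(6, -5), 9), 67), -1)), 2) = Pow(Add(Mul(-3, Add(1, Mul(-1, 3))), Pow(Add(Pow(Add(Pow(Mul(6, -5), 2), Pow(9, 2)), Rational(1, 2)), 67), -1)), 2) = Pow(Add(Mul(-3, Add(1, -3)), Pow(Add(Pow(Add(Pow(-30, 2), 81), Rational(1, 2)), 67), -1)), 2) = Pow(Add(Mul(-3, -2), Pow(Add(Pow(Add(900, 81), Rational(1, 2)), 67), -1)), 2) = Pow(Add(6, Pow(Add(Pow(981, Rational(1, 2)), 67), -1)), 2) = Pow(Add(6, Pow(Add(Mul(3, Pow(109, Rational(1, 2))), 67), -1)), 2) = Pow(Add(6, Pow(Add(67, Mul(3, Pow(109, Rational(1, 2)))), -1)), 2)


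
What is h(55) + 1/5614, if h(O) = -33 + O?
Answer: 123509/5614 ≈ 22.000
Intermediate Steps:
h(55) + 1/5614 = (-33 + 55) + 1/5614 = 22 + 1/5614 = 123509/5614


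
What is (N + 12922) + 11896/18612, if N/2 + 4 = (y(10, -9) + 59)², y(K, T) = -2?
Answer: 90327010/4653 ≈ 19413.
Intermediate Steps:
N = 6490 (N = -8 + 2*(-2 + 59)² = -8 + 2*57² = -8 + 2*3249 = -8 + 6498 = 6490)
(N + 12922) + 11896/18612 = (6490 + 12922) + 11896/18612 = 19412 + 11896*(1/18612) = 19412 + 2974/4653 = 90327010/4653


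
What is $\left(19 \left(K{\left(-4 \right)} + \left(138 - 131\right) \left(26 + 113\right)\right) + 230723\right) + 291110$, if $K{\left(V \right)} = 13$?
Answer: $540567$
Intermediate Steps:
$\left(19 \left(K{\left(-4 \right)} + \left(138 - 131\right) \left(26 + 113\right)\right) + 230723\right) + 291110 = \left(19 \left(13 + \left(138 - 131\right) \left(26 + 113\right)\right) + 230723\right) + 291110 = \left(19 \left(13 + 7 \cdot 139\right) + 230723\right) + 291110 = \left(19 \left(13 + 973\right) + 230723\right) + 291110 = \left(19 \cdot 986 + 230723\right) + 291110 = \left(18734 + 230723\right) + 291110 = 249457 + 291110 = 540567$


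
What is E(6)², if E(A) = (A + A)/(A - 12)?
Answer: 4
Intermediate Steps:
E(A) = 2*A/(-12 + A) (E(A) = (2*A)/(-12 + A) = 2*A/(-12 + A))
E(6)² = (2*6/(-12 + 6))² = (2*6/(-6))² = (2*6*(-⅙))² = (-2)² = 4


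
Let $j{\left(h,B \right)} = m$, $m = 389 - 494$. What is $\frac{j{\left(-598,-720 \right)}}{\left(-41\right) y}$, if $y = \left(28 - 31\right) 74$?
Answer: $- \frac{35}{3034} \approx -0.011536$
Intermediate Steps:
$m = -105$ ($m = 389 - 494 = -105$)
$j{\left(h,B \right)} = -105$
$y = -222$ ($y = \left(-3\right) 74 = -222$)
$\frac{j{\left(-598,-720 \right)}}{\left(-41\right) y} = - \frac{105}{\left(-41\right) \left(-222\right)} = - \frac{105}{9102} = \left(-105\right) \frac{1}{9102} = - \frac{35}{3034}$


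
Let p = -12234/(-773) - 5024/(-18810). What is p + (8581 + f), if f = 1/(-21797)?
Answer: 1362343669218802/158465606805 ≈ 8597.1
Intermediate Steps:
p = 117002546/7270065 (p = -12234*(-1/773) - 5024*(-1/18810) = 12234/773 + 2512/9405 = 117002546/7270065 ≈ 16.094)
f = -1/21797 ≈ -4.5878e-5
p + (8581 + f) = 117002546/7270065 + (8581 - 1/21797) = 117002546/7270065 + 187040056/21797 = 1362343669218802/158465606805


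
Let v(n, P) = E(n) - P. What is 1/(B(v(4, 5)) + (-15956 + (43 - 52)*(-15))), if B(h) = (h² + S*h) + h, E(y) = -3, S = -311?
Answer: -1/13277 ≈ -7.5318e-5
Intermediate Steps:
v(n, P) = -3 - P
B(h) = h² - 310*h (B(h) = (h² - 311*h) + h = h² - 310*h)
1/(B(v(4, 5)) + (-15956 + (43 - 52)*(-15))) = 1/((-3 - 1*5)*(-310 + (-3 - 1*5)) + (-15956 + (43 - 52)*(-15))) = 1/((-3 - 5)*(-310 + (-3 - 5)) + (-15956 - 9*(-15))) = 1/(-8*(-310 - 8) + (-15956 + 135)) = 1/(-8*(-318) - 15821) = 1/(2544 - 15821) = 1/(-13277) = -1/13277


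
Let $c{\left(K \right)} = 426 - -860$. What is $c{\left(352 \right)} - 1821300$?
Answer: $-1820014$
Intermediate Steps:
$c{\left(K \right)} = 1286$ ($c{\left(K \right)} = 426 + 860 = 1286$)
$c{\left(352 \right)} - 1821300 = 1286 - 1821300 = -1820014$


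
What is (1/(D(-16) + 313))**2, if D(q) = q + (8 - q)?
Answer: 1/103041 ≈ 9.7049e-6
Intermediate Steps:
D(q) = 8
(1/(D(-16) + 313))**2 = (1/(8 + 313))**2 = (1/321)**2 = 1/103041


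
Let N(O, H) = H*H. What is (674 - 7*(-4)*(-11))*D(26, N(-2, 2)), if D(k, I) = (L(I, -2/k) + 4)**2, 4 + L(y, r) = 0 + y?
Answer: 5856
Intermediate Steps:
N(O, H) = H**2
L(y, r) = -4 + y (L(y, r) = -4 + (0 + y) = -4 + y)
D(k, I) = I**2 (D(k, I) = ((-4 + I) + 4)**2 = I**2)
(674 - 7*(-4)*(-11))*D(26, N(-2, 2)) = (674 - 7*(-4)*(-11))*(2**2)**2 = (674 + 28*(-11))*4**2 = (674 - 308)*16 = 366*16 = 5856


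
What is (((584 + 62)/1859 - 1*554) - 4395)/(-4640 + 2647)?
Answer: 9199545/3704987 ≈ 2.4830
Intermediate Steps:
(((584 + 62)/1859 - 1*554) - 4395)/(-4640 + 2647) = ((646*(1/1859) - 554) - 4395)/(-1993) = ((646/1859 - 554) - 4395)*(-1/1993) = (-1029240/1859 - 4395)*(-1/1993) = -9199545/1859*(-1/1993) = 9199545/3704987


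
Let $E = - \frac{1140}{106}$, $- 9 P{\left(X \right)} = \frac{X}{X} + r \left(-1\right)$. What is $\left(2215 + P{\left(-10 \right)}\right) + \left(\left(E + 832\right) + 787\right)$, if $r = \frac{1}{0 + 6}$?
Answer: $\frac{10941863}{2862} \approx 3823.2$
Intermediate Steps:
$r = \frac{1}{6} \approx 0.16667$
$P{\left(X \right)} = - \frac{5}{54}$ ($P{\left(X \right)} = - \frac{\frac{X}{X} + \frac{1}{6} \left(-1\right)}{9} = - \frac{1 - \frac{1}{6}}{9} = \left(- \frac{1}{9}\right) \frac{5}{6} = - \frac{5}{54}$)
$E = - \frac{570}{53}$ ($E = \left(-1140\right) \frac{1}{106} = - \frac{570}{53} \approx -10.755$)
$\left(2215 + P{\left(-10 \right)}\right) + \left(\left(E + 832\right) + 787\right) = \left(2215 - \frac{5}{54}\right) + \left(\left(- \frac{570}{53} + 832\right) + 787\right) = \frac{119605}{54} + \left(\frac{43526}{53} + 787\right) = \frac{119605}{54} + \frac{85237}{53} = \frac{10941863}{2862}$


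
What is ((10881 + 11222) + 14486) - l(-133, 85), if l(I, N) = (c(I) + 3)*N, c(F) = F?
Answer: 47639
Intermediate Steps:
l(I, N) = N*(3 + I) (l(I, N) = (I + 3)*N = (3 + I)*N = N*(3 + I))
((10881 + 11222) + 14486) - l(-133, 85) = ((10881 + 11222) + 14486) - 85*(3 - 133) = (22103 + 14486) - 85*(-130) = 36589 - 1*(-11050) = 36589 + 11050 = 47639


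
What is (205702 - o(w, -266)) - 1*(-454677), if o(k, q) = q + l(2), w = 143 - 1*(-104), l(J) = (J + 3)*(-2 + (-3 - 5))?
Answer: 660695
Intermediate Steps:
l(J) = -30 - 10*J (l(J) = (3 + J)*(-2 - 8) = (3 + J)*(-10) = -30 - 10*J)
w = 247 (w = 143 + 104 = 247)
o(k, q) = -50 + q (o(k, q) = q + (-30 - 10*2) = q + (-30 - 20) = q - 50 = -50 + q)
(205702 - o(w, -266)) - 1*(-454677) = (205702 - (-50 - 266)) - 1*(-454677) = (205702 - 1*(-316)) + 454677 = (205702 + 316) + 454677 = 206018 + 454677 = 660695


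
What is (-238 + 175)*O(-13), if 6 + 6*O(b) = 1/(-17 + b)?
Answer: 1267/20 ≈ 63.350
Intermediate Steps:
O(b) = -1 + 1/(6*(-17 + b))
(-238 + 175)*O(-13) = (-238 + 175)*((103/6 - 1*(-13))/(-17 - 13)) = -63*(103/6 + 13)/(-30) = -(-21)*181/(10*6) = -63*(-181/180) = 1267/20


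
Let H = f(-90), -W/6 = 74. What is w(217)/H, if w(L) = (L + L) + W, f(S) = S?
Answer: ⅑ ≈ 0.11111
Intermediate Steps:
W = -444 (W = -6*74 = -444)
w(L) = -444 + 2*L (w(L) = (L + L) - 444 = 2*L - 444 = -444 + 2*L)
H = -90
w(217)/H = (-444 + 2*217)/(-90) = (-444 + 434)*(-1/90) = -10*(-1/90) = ⅑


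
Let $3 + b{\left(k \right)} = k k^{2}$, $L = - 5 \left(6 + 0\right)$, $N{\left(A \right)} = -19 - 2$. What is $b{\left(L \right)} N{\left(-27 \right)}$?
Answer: $567063$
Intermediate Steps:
$N{\left(A \right)} = -21$ ($N{\left(A \right)} = -19 - 2 = -21$)
$L = -30$ ($L = \left(-5\right) 6 = -30$)
$b{\left(k \right)} = -3 + k^{3}$ ($b{\left(k \right)} = -3 + k k^{2} = -3 + k^{3}$)
$b{\left(L \right)} N{\left(-27 \right)} = \left(-3 + \left(-30\right)^{3}\right) \left(-21\right) = \left(-3 - 27000\right) \left(-21\right) = \left(-27003\right) \left(-21\right) = 567063$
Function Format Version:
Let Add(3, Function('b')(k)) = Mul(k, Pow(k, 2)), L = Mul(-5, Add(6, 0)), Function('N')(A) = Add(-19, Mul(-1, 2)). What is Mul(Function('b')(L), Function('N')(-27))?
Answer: 567063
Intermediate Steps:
Function('N')(A) = -21 (Function('N')(A) = Add(-19, -2) = -21)
L = -30 (L = Mul(-5, 6) = -30)
Function('b')(k) = Add(-3, Pow(k, 3)) (Function('b')(k) = Add(-3, Mul(k, Pow(k, 2))) = Add(-3, Pow(k, 3)))
Mul(Function('b')(L), Function('N')(-27)) = Mul(Add(-3, Pow(-30, 3)), -21) = Mul(Add(-3, -27000), -21) = Mul(-27003, -21) = 567063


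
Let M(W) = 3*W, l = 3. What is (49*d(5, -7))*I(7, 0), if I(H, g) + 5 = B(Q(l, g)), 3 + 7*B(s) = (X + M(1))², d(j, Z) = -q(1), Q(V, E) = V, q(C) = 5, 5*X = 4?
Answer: 4123/5 ≈ 824.60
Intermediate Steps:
X = ⅘ (X = (⅕)*4 = ⅘ ≈ 0.80000)
d(j, Z) = -5 (d(j, Z) = -1*5 = -5)
B(s) = 286/175 (B(s) = -3/7 + (⅘ + 3*1)²/7 = -3/7 + (⅘ + 3)²/7 = -3/7 + (19/5)²/7 = -3/7 + (⅐)*(361/25) = -3/7 + 361/175 = 286/175)
I(H, g) = -589/175 (I(H, g) = -5 + 286/175 = -589/175)
(49*d(5, -7))*I(7, 0) = (49*(-5))*(-589/175) = -245*(-589/175) = 4123/5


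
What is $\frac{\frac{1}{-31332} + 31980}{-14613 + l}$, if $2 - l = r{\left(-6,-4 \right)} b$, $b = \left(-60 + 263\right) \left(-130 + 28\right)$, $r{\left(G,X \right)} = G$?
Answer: $- \frac{1001997359}{4350354204} \approx -0.23033$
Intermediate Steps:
$b = -20706$ ($b = 203 \left(-102\right) = -20706$)
$l = -124234$ ($l = 2 - \left(-6\right) \left(-20706\right) = 2 - 124236 = -124234$)
$\frac{\frac{1}{-31332} + 31980}{-14613 + l} = \frac{\frac{1}{-31332} + 31980}{-14613 - 124234} = \frac{- \frac{1}{31332} + 31980}{-138847} = \frac{1001997359}{31332} \left(- \frac{1}{138847}\right) = - \frac{1001997359}{4350354204}$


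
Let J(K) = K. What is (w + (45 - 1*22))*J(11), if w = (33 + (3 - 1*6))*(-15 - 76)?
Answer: -29777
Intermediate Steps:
w = -2730 (w = (33 + (3 - 6))*(-91) = (33 - 3)*(-91) = 30*(-91) = -2730)
(w + (45 - 1*22))*J(11) = (-2730 + (45 - 1*22))*11 = (-2730 + (45 - 22))*11 = (-2730 + 23)*11 = -2707*11 = -29777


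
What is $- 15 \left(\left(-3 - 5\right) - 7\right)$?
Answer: $225$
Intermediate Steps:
$- 15 \left(\left(-3 - 5\right) - 7\right) = - 15 \left(-8 - 7\right) = \left(-15\right) \left(-15\right) = 225$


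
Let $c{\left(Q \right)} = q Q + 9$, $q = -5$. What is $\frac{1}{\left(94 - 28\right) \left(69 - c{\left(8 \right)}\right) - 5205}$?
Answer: $\frac{1}{1395} \approx 0.00071685$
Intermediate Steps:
$c{\left(Q \right)} = 9 - 5 Q$ ($c{\left(Q \right)} = - 5 Q + 9 = 9 - 5 Q$)
$\frac{1}{\left(94 - 28\right) \left(69 - c{\left(8 \right)}\right) - 5205} = \frac{1}{\left(94 - 28\right) \left(69 - \left(9 - 40\right)\right) - 5205} = \frac{1}{66 \left(69 - \left(9 - 40\right)\right) - 5205} = \frac{1}{66 \left(69 - -31\right) - 5205} = \frac{1}{66 \left(69 + 31\right) - 5205} = \frac{1}{66 \cdot 100 - 5205} = \frac{1}{6600 - 5205} = \frac{1}{1395}$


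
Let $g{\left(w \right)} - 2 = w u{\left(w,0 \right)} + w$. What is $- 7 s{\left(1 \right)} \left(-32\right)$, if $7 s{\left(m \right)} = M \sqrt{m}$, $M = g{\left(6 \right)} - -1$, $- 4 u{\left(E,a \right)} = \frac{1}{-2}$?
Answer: $312$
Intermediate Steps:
$u{\left(E,a \right)} = \frac{1}{8}$ ($u{\left(E,a \right)} = - \frac{1}{4 \left(-2\right)} = \left(- \frac{1}{4}\right) \left(- \frac{1}{2}\right) = \frac{1}{8}$)
$g{\left(w \right)} = 2 + \frac{9 w}{8}$ ($g{\left(w \right)} = 2 + \left(w \frac{1}{8} + w\right) = 2 + \left(\frac{w}{8} + w\right) = 2 + \frac{9 w}{8}$)
$M = \frac{39}{4}$ ($M = \left(2 + \frac{9}{8} \cdot 6\right) - -1 = \left(2 + \frac{27}{4}\right) + 1 = \frac{35}{4} + 1 = \frac{39}{4} \approx 9.75$)
$s{\left(m \right)} = \frac{39 \sqrt{m}}{28}$ ($s{\left(m \right)} = \frac{\frac{39}{4} \sqrt{m}}{7} = \frac{39 \sqrt{m}}{28}$)
$- 7 s{\left(1 \right)} \left(-32\right) = - 7 \frac{39 \sqrt{1}}{28} \left(-32\right) = - 7 \cdot \frac{39}{28} \cdot 1 \left(-32\right) = \left(-7\right) \frac{39}{28} \left(-32\right) = \left(- \frac{39}{4}\right) \left(-32\right) = 312$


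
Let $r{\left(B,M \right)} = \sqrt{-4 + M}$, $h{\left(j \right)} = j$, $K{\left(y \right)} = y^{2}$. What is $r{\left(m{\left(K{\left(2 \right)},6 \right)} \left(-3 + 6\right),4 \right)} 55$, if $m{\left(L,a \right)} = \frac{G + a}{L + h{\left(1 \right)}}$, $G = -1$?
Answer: $0$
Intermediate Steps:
$m{\left(L,a \right)} = \frac{-1 + a}{1 + L}$ ($m{\left(L,a \right)} = \frac{-1 + a}{L + 1} = \frac{-1 + a}{1 + L}$)
$r{\left(m{\left(K{\left(2 \right)},6 \right)} \left(-3 + 6\right),4 \right)} 55 = \sqrt{-4 + 4} \cdot 55 = \sqrt{0} \cdot 55 = 0 \cdot 55 = 0$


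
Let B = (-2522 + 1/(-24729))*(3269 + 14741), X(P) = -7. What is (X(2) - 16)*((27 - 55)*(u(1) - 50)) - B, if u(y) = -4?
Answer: 1122361391686/24729 ≈ 4.5386e+7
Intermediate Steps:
B = -1123221367390/24729 (B = (-2522 - 1/24729)*18010 = -62366539/24729*18010 = -1123221367390/24729 ≈ -4.5421e+7)
(X(2) - 16)*((27 - 55)*(u(1) - 50)) - B = (-7 - 16)*((27 - 55)*(-4 - 50)) - 1*(-1123221367390/24729) = -(-644)*(-54) + 1123221367390/24729 = -23*1512 + 1123221367390/24729 = -34776 + 1123221367390/24729 = 1122361391686/24729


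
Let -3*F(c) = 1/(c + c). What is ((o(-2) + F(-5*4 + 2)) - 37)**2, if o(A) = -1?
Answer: 16834609/11664 ≈ 1443.3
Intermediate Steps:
F(c) = -1/(6*c) (F(c) = -1/(3*(c + c)) = -1/(2*c)/3 = -1/(6*c))
((o(-2) + F(-5*4 + 2)) - 37)**2 = ((-1 - 1/(6*(-5*4 + 2))) - 37)**2 = ((-1 - 1/(6*(-20 + 2))) - 37)**2 = ((-1 - 1/6/(-18)) - 37)**2 = ((-1 - 1/6*(-1/18)) - 37)**2 = ((-1 + 1/108) - 37)**2 = (-107/108 - 37)**2 = (-4103/108)**2 = 16834609/11664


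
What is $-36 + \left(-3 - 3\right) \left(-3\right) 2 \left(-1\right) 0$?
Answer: $-36$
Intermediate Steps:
$-36 + \left(-3 - 3\right) \left(-3\right) 2 \left(-1\right) 0 = -36 + \left(-6\right) \left(-3\right) \left(\left(-2\right) 0\right) = -36 + 18 \cdot 0 = -36 + 0 = -36$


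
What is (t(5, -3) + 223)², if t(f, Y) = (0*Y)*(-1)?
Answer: 49729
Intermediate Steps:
t(f, Y) = 0 (t(f, Y) = 0*(-1) = 0)
(t(5, -3) + 223)² = (0 + 223)² = 223² = 49729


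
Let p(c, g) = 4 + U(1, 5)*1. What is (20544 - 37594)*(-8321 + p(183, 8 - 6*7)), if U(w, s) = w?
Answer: 141787800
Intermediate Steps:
p(c, g) = 5 (p(c, g) = 4 + 1*1 = 4 + 1 = 5)
(20544 - 37594)*(-8321 + p(183, 8 - 6*7)) = (20544 - 37594)*(-8321 + 5) = -17050*(-8316) = 141787800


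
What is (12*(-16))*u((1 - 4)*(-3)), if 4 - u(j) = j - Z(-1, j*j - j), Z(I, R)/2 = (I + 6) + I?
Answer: -576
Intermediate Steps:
Z(I, R) = 12 + 4*I (Z(I, R) = 2*((I + 6) + I) = 2*((6 + I) + I) = 2*(6 + 2*I) = 12 + 4*I)
u(j) = 12 - j (u(j) = 4 - (j - (12 + 4*(-1))) = 4 - (j - (12 - 4)) = 4 - (j - 1*8) = 4 - (j - 8) = 4 - (-8 + j) = 4 + (8 - j) = 12 - j)
(12*(-16))*u((1 - 4)*(-3)) = (12*(-16))*(12 - (1 - 4)*(-3)) = -192*(12 - (-3)*(-3)) = -192*(12 - 1*9) = -192*(12 - 9) = -192*3 = -576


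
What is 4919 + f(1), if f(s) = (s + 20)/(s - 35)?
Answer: 167225/34 ≈ 4918.4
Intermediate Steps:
f(s) = (20 + s)/(-35 + s)
4919 + f(1) = 4919 + (20 + 1)/(-35 + 1) = 4919 + 21/(-34) = 4919 - 1/34*21 = 4919 - 21/34 = 167225/34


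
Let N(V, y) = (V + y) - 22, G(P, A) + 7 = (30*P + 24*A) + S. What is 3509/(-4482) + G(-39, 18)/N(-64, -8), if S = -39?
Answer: 1592021/210654 ≈ 7.5575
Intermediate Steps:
G(P, A) = -46 + 24*A + 30*P (G(P, A) = -7 + ((30*P + 24*A) - 39) = -7 + ((24*A + 30*P) - 39) = -7 + (-39 + 24*A + 30*P) = -46 + 24*A + 30*P)
N(V, y) = -22 + V + y
3509/(-4482) + G(-39, 18)/N(-64, -8) = 3509/(-4482) + (-46 + 24*18 + 30*(-39))/(-22 - 64 - 8) = 3509*(-1/4482) + (-46 + 432 - 1170)/(-94) = -3509/4482 - 784*(-1/94) = -3509/4482 + 392/47 = 1592021/210654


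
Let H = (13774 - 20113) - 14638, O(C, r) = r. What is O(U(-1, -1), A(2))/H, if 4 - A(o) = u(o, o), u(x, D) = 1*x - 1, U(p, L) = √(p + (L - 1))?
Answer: -3/20977 ≈ -0.00014301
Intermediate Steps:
U(p, L) = √(-1 + L + p) (U(p, L) = √(p + (-1 + L)) = √(-1 + L + p))
u(x, D) = -1 + x (u(x, D) = x - 1 = -1 + x)
A(o) = 5 - o (A(o) = 4 - (-1 + o) = 4 + (1 - o) = 5 - o)
H = -20977 (H = -6339 - 14638 = -20977)
O(U(-1, -1), A(2))/H = (5 - 1*2)/(-20977) = (5 - 2)*(-1/20977) = 3*(-1/20977) = -3/20977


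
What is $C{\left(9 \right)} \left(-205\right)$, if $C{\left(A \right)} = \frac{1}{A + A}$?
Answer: $- \frac{205}{18} \approx -11.389$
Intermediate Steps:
$C{\left(A \right)} = \frac{1}{2 A}$
$C{\left(9 \right)} \left(-205\right) = \frac{1}{2 \cdot 9} \left(-205\right) = \frac{1}{2} \cdot \frac{1}{9} \left(-205\right) = \frac{1}{18} \left(-205\right) = - \frac{205}{18}$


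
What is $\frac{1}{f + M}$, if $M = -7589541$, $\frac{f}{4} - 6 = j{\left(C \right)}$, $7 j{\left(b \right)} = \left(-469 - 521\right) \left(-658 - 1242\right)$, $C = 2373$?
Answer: $- \frac{7}{45602619} \approx -1.535 \cdot 10^{-7}$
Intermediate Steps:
$j{\left(b \right)} = \frac{1881000}{7}$ ($j{\left(b \right)} = \frac{\left(-469 - 521\right) \left(-658 - 1242\right)}{7} = \frac{\left(-990\right) \left(-1900\right)}{7} = \frac{1}{7} \cdot 1881000 = \frac{1881000}{7}$)
$f = \frac{7524168}{7}$ ($f = 24 + 4 \cdot \frac{1881000}{7} = 24 + \frac{7524000}{7} = \frac{7524168}{7} \approx 1.0749 \cdot 10^{6}$)
$\frac{1}{f + M} = \frac{1}{\frac{7524168}{7} - 7589541} = \frac{1}{- \frac{45602619}{7}} = - \frac{7}{45602619}$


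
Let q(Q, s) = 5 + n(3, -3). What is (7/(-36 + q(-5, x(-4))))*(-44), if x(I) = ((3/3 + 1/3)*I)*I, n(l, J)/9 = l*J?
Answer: 11/4 ≈ 2.7500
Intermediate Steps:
n(l, J) = 9*J*l (n(l, J) = 9*(l*J) = 9*(J*l) = 9*J*l)
x(I) = 4*I²/3 (x(I) = ((3*(⅓) + 1*(⅓))*I)*I = ((1 + ⅓)*I)*I = (4*I/3)*I = 4*I²/3)
q(Q, s) = -76 (q(Q, s) = 5 + 9*(-3)*3 = 5 - 81 = -76)
(7/(-36 + q(-5, x(-4))))*(-44) = (7/(-36 - 76))*(-44) = (7/(-112))*(-44) = (7*(-1/112))*(-44) = -1/16*(-44) = 11/4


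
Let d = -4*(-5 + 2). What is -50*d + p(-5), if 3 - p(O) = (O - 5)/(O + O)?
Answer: -598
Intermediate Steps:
d = 12 (d = -4*(-3) = 12)
p(O) = 3 - (-5 + O)/(2*O) (p(O) = 3 - (O - 5)/(O + O) = 3 - (-5 + O)/(2*O))
-50*d + p(-5) = -50*12 + (5/2)*(1 - 5)/(-5) = -600 + (5/2)*(-⅕)*(-4) = -600 + 2 = -598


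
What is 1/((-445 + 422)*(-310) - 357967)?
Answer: -1/350837 ≈ -2.8503e-6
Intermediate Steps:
1/((-445 + 422)*(-310) - 357967) = 1/(-23*(-310) - 357967) = 1/(7130 - 357967) = 1/(-350837) = -1/350837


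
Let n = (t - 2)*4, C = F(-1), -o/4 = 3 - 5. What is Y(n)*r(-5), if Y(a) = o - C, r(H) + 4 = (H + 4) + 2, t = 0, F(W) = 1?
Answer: -21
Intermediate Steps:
o = 8 (o = -4*(3 - 5) = -4*(-2) = 8)
C = 1
r(H) = 2 + H (r(H) = -4 + ((H + 4) + 2) = -4 + ((4 + H) + 2) = -4 + (6 + H) = 2 + H)
n = -8 (n = (0 - 2)*4 = -2*4 = -8)
Y(a) = 7 (Y(a) = 8 - 1*1 = 8 - 1 = 7)
Y(n)*r(-5) = 7*(2 - 5) = 7*(-3) = -21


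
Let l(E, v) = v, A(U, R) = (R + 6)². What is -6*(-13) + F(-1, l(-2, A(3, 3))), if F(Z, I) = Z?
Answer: 77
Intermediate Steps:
A(U, R) = (6 + R)²
-6*(-13) + F(-1, l(-2, A(3, 3))) = -6*(-13) - 1 = 78 - 1 = 77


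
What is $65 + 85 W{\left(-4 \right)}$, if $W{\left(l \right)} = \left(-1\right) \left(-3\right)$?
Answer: $320$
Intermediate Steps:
$W{\left(l \right)} = 3$
$65 + 85 W{\left(-4 \right)} = 65 + 85 \cdot 3 = 65 + 255 = 320$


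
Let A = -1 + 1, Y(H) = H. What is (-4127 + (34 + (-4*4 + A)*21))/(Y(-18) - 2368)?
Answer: 4429/2386 ≈ 1.8562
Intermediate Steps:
A = 0
(-4127 + (34 + (-4*4 + A)*21))/(Y(-18) - 2368) = (-4127 + (34 + (-4*4 + 0)*21))/(-18 - 2368) = (-4127 + (34 + (-16 + 0)*21))/(-2386) = (-4127 + (34 - 16*21))*(-1/2386) = (-4127 + (34 - 336))*(-1/2386) = (-4127 - 302)*(-1/2386) = -4429*(-1/2386) = 4429/2386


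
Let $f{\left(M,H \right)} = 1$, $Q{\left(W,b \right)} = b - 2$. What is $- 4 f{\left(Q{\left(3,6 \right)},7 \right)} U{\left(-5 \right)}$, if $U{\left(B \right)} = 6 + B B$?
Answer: $-124$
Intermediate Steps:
$Q{\left(W,b \right)} = -2 + b$ ($Q{\left(W,b \right)} = b - 2 = -2 + b$)
$U{\left(B \right)} = 6 + B^{2}$
$- 4 f{\left(Q{\left(3,6 \right)},7 \right)} U{\left(-5 \right)} = \left(-4\right) 1 \left(6 + \left(-5\right)^{2}\right) = - 4 \left(6 + 25\right) = \left(-4\right) 31 = -124$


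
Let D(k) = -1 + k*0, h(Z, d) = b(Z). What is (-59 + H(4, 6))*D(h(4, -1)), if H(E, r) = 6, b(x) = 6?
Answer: 53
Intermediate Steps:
h(Z, d) = 6
D(k) = -1 (D(k) = -1 + 0 = -1)
(-59 + H(4, 6))*D(h(4, -1)) = (-59 + 6)*(-1) = -53*(-1) = 53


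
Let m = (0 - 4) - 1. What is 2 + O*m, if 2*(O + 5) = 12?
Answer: -3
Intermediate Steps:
O = 1 (O = -5 + (½)*12 = -5 + 6 = 1)
m = -5 (m = -4 - 1 = -5)
2 + O*m = 2 + 1*(-5) = 2 - 5 = -3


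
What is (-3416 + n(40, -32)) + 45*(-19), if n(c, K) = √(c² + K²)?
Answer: -4271 + 8*√41 ≈ -4219.8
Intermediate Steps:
n(c, K) = √(K² + c²)
(-3416 + n(40, -32)) + 45*(-19) = (-3416 + √((-32)² + 40²)) + 45*(-19) = (-3416 + √(1024 + 1600)) - 855 = (-3416 + √2624) - 855 = (-3416 + 8*√41) - 855 = -4271 + 8*√41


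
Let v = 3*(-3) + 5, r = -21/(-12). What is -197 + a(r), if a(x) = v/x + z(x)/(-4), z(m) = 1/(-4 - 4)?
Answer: -44633/224 ≈ -199.25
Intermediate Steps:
z(m) = -⅛ (z(m) = 1/(-8) = -⅛)
r = 7/4 (r = -21*(-1/12) = 7/4 ≈ 1.7500)
v = -4 (v = -9 + 5 = -4)
a(x) = 1/32 - 4/x (a(x) = -4/x - ⅛/(-4) = -4/x - ⅛*(-¼) = -4/x + 1/32 = 1/32 - 4/x)
-197 + a(r) = -197 + (-128 + 7/4)/(32*(7/4)) = -197 + (1/32)*(4/7)*(-505/4) = -197 - 505/224 = -44633/224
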